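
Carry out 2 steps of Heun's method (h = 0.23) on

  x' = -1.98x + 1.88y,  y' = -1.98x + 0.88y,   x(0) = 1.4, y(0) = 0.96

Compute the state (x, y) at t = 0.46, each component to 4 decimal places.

0.8200, 0.1371

Heun on (x,y): k1 = f(t_n, state_n); k2 = f(t_n + h, state_n + h·k1); state_{n+1} = state_n + (h/2)·(k1 + k2).
0.000000: (1.400000, 0.960000)
  k1 = (-0.967200, -1.927200)
  predictor → (1.177544, 0.516744)
  k2 = (-1.360058, -1.876802)
  → (1.132365, 0.522540)
0.230000: (1.132365, 0.522540)
  k1 = (-1.259709, -1.782248)
  predictor → (0.842632, 0.112623)
  k2 = (-1.456681, -1.569304)
  → (0.819980, 0.137111)
(x(0.46), y(0.46)) ≈ (0.8200, 0.1371)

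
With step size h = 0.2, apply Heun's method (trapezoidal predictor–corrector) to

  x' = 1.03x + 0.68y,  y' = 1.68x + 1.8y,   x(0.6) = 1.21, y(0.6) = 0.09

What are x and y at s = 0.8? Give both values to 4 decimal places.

Heun on (x,y): k1 = f(s_n, state_n); k2 = f(s_n + h, state_n + h·k1); state_{n+1} = state_n + (h/2)·(k1 + k2).
0.600000: (1.210000, 0.090000)
  k1 = (1.307500, 2.194800)
  predictor → (1.471500, 0.528960)
  k2 = (1.875338, 3.424248)
  → (1.528284, 0.651905)
(x(0.8), y(0.8)) ≈ (1.5283, 0.6519)

1.5283, 0.6519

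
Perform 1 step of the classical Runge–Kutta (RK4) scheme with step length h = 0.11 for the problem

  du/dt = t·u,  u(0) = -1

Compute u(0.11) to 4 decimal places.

RK4: k1 = f(t_n, u_n); k2 = f(t_n + h/2, u_n + (h/2)·k1); k3 = f(t_n + h/2, u_n + (h/2)·k2); k4 = f(t_n + h, u_n + h·k3); u_{n+1} = u_n + (h/6)·(k1 + 2k2 + 2k3 + k4).
t=0.000000, u=-1.000000:
  k1 = f(0.000000, -1.000000) = 0.000000
  k2 = f(0.055000, -1.000000) = -0.055000
  k3 = f(0.055000, -1.003025) = -0.055166
  k4 = f(0.110000, -1.006068) = -0.110668
  u ← -1.000000 + (0.11/6)·(k1 + 2k2 + 2k3 + k4) = -1.006068
u(0.11) ≈ -1.0061

-1.0061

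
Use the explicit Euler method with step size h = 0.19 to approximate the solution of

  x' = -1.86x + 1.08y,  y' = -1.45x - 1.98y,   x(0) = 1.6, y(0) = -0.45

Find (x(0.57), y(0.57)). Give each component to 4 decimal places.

Euler on (x,y): x_{n+1} = x_n + h·x', y_{n+1} = y_n + h·y'.
0.000000: (1.600000, -0.450000); f=(-3.462000, -1.429000) → (0.942220, -0.721510)
0.190000: (0.942220, -0.721510); f=(-2.531760, 0.062371) → (0.461186, -0.709660)
0.380000: (0.461186, -0.709660); f=(-1.624238, 0.736407) → (0.152580, -0.569742)
(x(0.57), y(0.57)) ≈ (0.1526, -0.5697)

0.1526, -0.5697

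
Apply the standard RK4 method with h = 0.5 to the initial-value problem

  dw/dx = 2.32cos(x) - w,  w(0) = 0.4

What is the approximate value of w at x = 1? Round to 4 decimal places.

1.3223

RK4: k1 = f(x_n, w_n); k2 = f(x_n + h/2, w_n + (h/2)·k1); k3 = f(x_n + h/2, w_n + (h/2)·k2); k4 = f(x_n + h, w_n + h·k3); w_{n+1} = w_n + (h/6)·(k1 + 2k2 + 2k3 + k4).
x=0.000000, w=0.400000:
  k1 = f(0.000000, 0.400000) = 1.920000
  k2 = f(0.250000, 0.880000) = 1.367877
  k3 = f(0.250000, 0.741969) = 1.505908
  k4 = f(0.500000, 1.152954) = 0.883038
  w ← 0.400000 + (0.5/6)·(k1 + 2k2 + 2k3 + k4) = 1.112551
x=0.500000, w=1.112551:
  k1 = f(0.500000, 1.112551) = 0.923441
  k2 = f(0.750000, 1.343411) = 0.354107
  k3 = f(0.750000, 1.201077) = 0.496441
  k4 = f(1.000000, 1.360771) = -0.107270
  w ← 1.112551 + (0.5/6)·(k1 + 2k2 + 2k3 + k4) = 1.322323
w(1) ≈ 1.3223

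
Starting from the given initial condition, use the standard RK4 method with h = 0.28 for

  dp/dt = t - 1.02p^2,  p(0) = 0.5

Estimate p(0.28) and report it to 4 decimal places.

RK4: k1 = f(t_n, p_n); k2 = f(t_n + h/2, p_n + (h/2)·k1); k3 = f(t_n + h/2, p_n + (h/2)·k2); k4 = f(t_n + h, p_n + h·k3); p_{n+1} = p_n + (h/6)·(k1 + 2k2 + 2k3 + k4).
t=0.000000, p=0.500000:
  k1 = f(0.000000, 0.500000) = -0.255000
  k2 = f(0.140000, 0.464300) = -0.079886
  k3 = f(0.140000, 0.488816) = -0.103720
  k4 = f(0.280000, 0.470958) = 0.053762
  p ← 0.500000 + (0.28/6)·(k1 + 2k2 + 2k3 + k4) = 0.473472
p(0.28) ≈ 0.4735

0.4735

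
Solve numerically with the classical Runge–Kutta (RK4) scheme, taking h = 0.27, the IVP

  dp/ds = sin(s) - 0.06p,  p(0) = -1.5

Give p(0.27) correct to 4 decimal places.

-1.4399

RK4: k1 = f(s_n, p_n); k2 = f(s_n + h/2, p_n + (h/2)·k1); k3 = f(s_n + h/2, p_n + (h/2)·k2); k4 = f(s_n + h, p_n + h·k3); p_{n+1} = p_n + (h/6)·(k1 + 2k2 + 2k3 + k4).
s=0.000000, p=-1.500000:
  k1 = f(0.000000, -1.500000) = 0.090000
  k2 = f(0.135000, -1.487850) = 0.223861
  k3 = f(0.135000, -1.469779) = 0.222777
  k4 = f(0.270000, -1.439850) = 0.353122
  p ← -1.500000 + (0.27/6)·(k1 + 2k2 + 2k3 + k4) = -1.439862
p(0.27) ≈ -1.4399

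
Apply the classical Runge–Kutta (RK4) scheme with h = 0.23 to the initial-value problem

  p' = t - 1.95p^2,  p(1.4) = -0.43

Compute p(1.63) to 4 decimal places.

RK4: k1 = f(t_n, p_n); k2 = f(t_n + h/2, p_n + (h/2)·k1); k3 = f(t_n + h/2, p_n + (h/2)·k2); k4 = f(t_n + h, p_n + h·k3); p_{n+1} = p_n + (h/6)·(k1 + 2k2 + 2k3 + k4).
t=1.400000, p=-0.430000:
  k1 = f(1.400000, -0.430000) = 1.039445
  k2 = f(1.515000, -0.310464) = 1.327044
  k3 = f(1.515000, -0.277390) = 1.364957
  k4 = f(1.630000, -0.116060) = 1.603734
  p ← -0.430000 + (0.23/6)·(k1 + 2k2 + 2k3 + k4) = -0.122291
p(1.63) ≈ -0.1223

-0.1223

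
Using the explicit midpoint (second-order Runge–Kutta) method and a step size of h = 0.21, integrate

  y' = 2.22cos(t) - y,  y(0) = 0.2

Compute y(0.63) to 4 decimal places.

1.0603

Midpoint: k1 = f(t_n, y_n); k2 = f(t_n + h/2, y_n + (h/2)·k1); y_{n+1} = y_n + h·k2.
t=0.000000, y=0.200000:
  k1 = f(0.000000, 0.200000) = 2.020000
  k2 = f(0.105000, 0.412100) = 1.795673
  y ← 0.200000 + 0.21·1.795673 = 0.577091
t=0.210000, y=0.577091:
  k1 = f(0.210000, 0.577091) = 1.594137
  k2 = f(0.315000, 0.744476) = 1.366292
  y ← 0.577091 + 0.21·1.366292 = 0.864013
t=0.420000, y=0.864013:
  k1 = f(0.420000, 0.864013) = 1.163045
  k2 = f(0.525000, 0.986132) = 0.934887
  y ← 0.864013 + 0.21·0.934887 = 1.060339
y(0.63) ≈ 1.0603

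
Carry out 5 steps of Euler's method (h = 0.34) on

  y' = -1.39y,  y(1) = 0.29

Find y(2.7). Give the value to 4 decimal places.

Euler: y_{n+1} = y_n + h·f(s_n, y_n).
s=1.000000, y=0.290000: f=-0.403100 → y ← 0.290000 + 0.34·(-0.403100) = 0.152946
s=1.340000, y=0.152946: f=-0.212595 → y ← 0.152946 + 0.34·(-0.212595) = 0.080664
s=1.680000, y=0.080664: f=-0.112123 → y ← 0.080664 + 0.34·(-0.112123) = 0.042542
s=2.020000, y=0.042542: f=-0.059133 → y ← 0.042542 + 0.34·(-0.059133) = 0.022437
s=2.360000, y=0.022437: f=-0.031187 → y ← 0.022437 + 0.34·(-0.031187) = 0.011833
y(2.7) ≈ 0.0118

0.0118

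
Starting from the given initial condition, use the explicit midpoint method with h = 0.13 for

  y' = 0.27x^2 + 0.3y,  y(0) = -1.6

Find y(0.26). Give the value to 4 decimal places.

-1.7283

Midpoint: k1 = f(x_n, y_n); k2 = f(x_n + h/2, y_n + (h/2)·k1); y_{n+1} = y_n + h·k2.
x=0.000000, y=-1.600000:
  k1 = f(0.000000, -1.600000) = -0.480000
  k2 = f(0.065000, -1.631200) = -0.488219
  y ← -1.600000 + 0.13·(-0.488219) = -1.663469
x=0.130000, y=-1.663469:
  k1 = f(0.130000, -1.663469) = -0.494478
  k2 = f(0.195000, -1.695610) = -0.498416
  y ← -1.663469 + 0.13·(-0.498416) = -1.728263
y(0.26) ≈ -1.7283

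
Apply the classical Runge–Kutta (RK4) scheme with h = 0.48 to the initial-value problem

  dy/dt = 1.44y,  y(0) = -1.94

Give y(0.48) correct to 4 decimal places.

RK4: k1 = f(t_n, y_n); k2 = f(t_n + h/2, y_n + (h/2)·k1); k3 = f(t_n + h/2, y_n + (h/2)·k2); k4 = f(t_n + h, y_n + h·k3); y_{n+1} = y_n + (h/6)·(k1 + 2k2 + 2k3 + k4).
t=0.000000, y=-1.940000:
  k1 = f(0.000000, -1.940000) = -2.793600
  k2 = f(0.240000, -2.610464) = -3.759068
  k3 = f(0.240000, -2.842176) = -4.092734
  k4 = f(0.480000, -3.904512) = -5.622498
  y ← -1.940000 + (0.48/6)·(k1 + 2k2 + 2k3 + k4) = -3.869576
y(0.48) ≈ -3.8696

-3.8696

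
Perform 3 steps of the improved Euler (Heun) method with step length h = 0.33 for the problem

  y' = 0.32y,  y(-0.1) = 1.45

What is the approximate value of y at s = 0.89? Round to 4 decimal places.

Heun: k1 = f(s_n, y_n); k2 = f(s_n + h, y_n + h·k1); y_{n+1} = y_n + (h/2)·(k1 + k2).
s=-0.100000, y=1.450000:
  k1 = f(-0.100000, 1.450000) = 0.464000
  k2 = f(0.230000, 1.603120) = 0.512998
  y ← 1.450000 + (0.33/2)·(0.464000 + 0.512998) = 1.611205
s=0.230000, y=1.611205:
  k1 = f(0.230000, 1.611205) = 0.515586
  k2 = f(0.560000, 1.781348) = 0.570031
  y ← 1.611205 + (0.33/2)·(0.515586 + 0.570031) = 1.790332
s=0.560000, y=1.790332:
  k1 = f(0.560000, 1.790332) = 0.572906
  k2 = f(0.890000, 1.979391) = 0.633405
  y ← 1.790332 + (0.33/2)·(0.572906 + 0.633405) = 1.989373
y(0.89) ≈ 1.9894

1.9894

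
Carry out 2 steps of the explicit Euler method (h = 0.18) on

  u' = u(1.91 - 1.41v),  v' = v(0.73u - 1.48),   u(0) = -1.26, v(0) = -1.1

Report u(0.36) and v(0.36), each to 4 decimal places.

Euler on (u,v): u_{n+1} = u_n + h·u', v_{n+1} = v_n + h·v'.
0.000000: (-1.260000, -1.100000); f=(-4.360860, 2.639780) → (-2.044955, -0.624840)
0.180000: (-2.044955, -0.624840); f=(-5.707518, 1.857534) → (-3.072308, -0.290484)
(u(0.36), v(0.36)) ≈ (-3.0723, -0.2905)

-3.0723, -0.2905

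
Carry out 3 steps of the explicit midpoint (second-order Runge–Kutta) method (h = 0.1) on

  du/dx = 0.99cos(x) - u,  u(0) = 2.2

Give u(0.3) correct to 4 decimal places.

Midpoint: k1 = f(x_n, u_n); k2 = f(x_n + h/2, u_n + (h/2)·k1); u_{n+1} = u_n + h·k2.
x=0.000000, u=2.200000:
  k1 = f(0.000000, 2.200000) = -1.210000
  k2 = f(0.050000, 2.139500) = -1.150737
  u ← 2.200000 + 0.1·(-1.150737) = 2.084926
x=0.100000, u=2.084926:
  k1 = f(0.100000, 2.084926) = -1.099872
  k2 = f(0.150000, 2.029933) = -1.051049
  u ← 2.084926 + 0.1·(-1.051049) = 1.979821
x=0.200000, u=1.979821:
  k1 = f(0.200000, 1.979821) = -1.009555
  k2 = f(0.250000, 1.929344) = -0.970120
  u ← 1.979821 + 0.1·(-0.970120) = 1.882809
u(0.3) ≈ 1.8828

1.8828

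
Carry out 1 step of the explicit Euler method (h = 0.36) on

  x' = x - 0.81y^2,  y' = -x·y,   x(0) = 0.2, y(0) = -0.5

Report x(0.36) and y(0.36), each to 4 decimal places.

Euler on (x,y): x_{n+1} = x_n + h·x', y_{n+1} = y_n + h·y'.
0.000000: (0.200000, -0.500000); f=(-0.002500, 0.100000) → (0.199100, -0.464000)
(x(0.36), y(0.36)) ≈ (0.1991, -0.4640)

0.1991, -0.4640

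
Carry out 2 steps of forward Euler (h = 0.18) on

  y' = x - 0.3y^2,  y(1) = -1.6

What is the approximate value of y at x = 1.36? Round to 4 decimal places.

-1.4770

Euler: y_{n+1} = y_n + h·f(x_n, y_n).
x=1.000000, y=-1.600000: f=0.232000 → y ← -1.600000 + 0.18·0.232000 = -1.558240
x=1.180000, y=-1.558240: f=0.451566 → y ← -1.558240 + 0.18·0.451566 = -1.476958
y(1.36) ≈ -1.4770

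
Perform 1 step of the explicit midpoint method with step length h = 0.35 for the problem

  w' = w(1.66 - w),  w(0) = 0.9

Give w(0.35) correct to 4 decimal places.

1.1285

Midpoint: k1 = f(t_n, w_n); k2 = f(t_n + h/2, w_n + (h/2)·k1); w_{n+1} = w_n + h·k2.
t=0.000000, w=0.900000:
  k1 = f(0.000000, 0.900000) = 0.684000
  k2 = f(0.175000, 1.019700) = 0.652914
  w ← 0.900000 + 0.35·0.652914 = 1.128520
w(0.35) ≈ 1.1285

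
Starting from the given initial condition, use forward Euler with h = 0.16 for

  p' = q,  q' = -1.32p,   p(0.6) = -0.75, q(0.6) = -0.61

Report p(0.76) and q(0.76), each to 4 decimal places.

-0.8476, -0.4516

Euler on (p,q): p_{n+1} = p_n + h·p', q_{n+1} = q_n + h·q'.
0.600000: (-0.750000, -0.610000); f=(-0.610000, 0.990000) → (-0.847600, -0.451600)
(p(0.76), q(0.76)) ≈ (-0.8476, -0.4516)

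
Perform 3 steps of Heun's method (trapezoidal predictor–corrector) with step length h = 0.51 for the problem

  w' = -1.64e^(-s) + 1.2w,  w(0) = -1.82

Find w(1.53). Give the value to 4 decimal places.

Heun: k1 = f(s_n, w_n); k2 = f(s_n + h, w_n + h·k1); w_{n+1} = w_n + (h/2)·(k1 + k2).
s=0.000000, w=-1.820000:
  k1 = f(0.000000, -1.820000) = -3.824000
  k2 = f(0.510000, -3.770240) = -5.509101
  w ← -1.820000 + (0.51/2)·(-3.824000 + (-5.509101)) = -4.199941
s=0.510000, w=-4.199941:
  k1 = f(0.510000, -4.199941) = -6.024742
  k2 = f(1.020000, -7.272559) = -9.318446
  w ← -4.199941 + (0.51/2)·(-6.024742 + (-9.318446)) = -8.112454
s=1.020000, w=-8.112454:
  k1 = f(1.020000, -8.112454) = -10.326320
  k2 = f(1.530000, -13.378877) = -16.409771
  w ← -8.112454 + (0.51/2)·(-10.326320 + (-16.409771)) = -14.930157
w(1.53) ≈ -14.9302

-14.9302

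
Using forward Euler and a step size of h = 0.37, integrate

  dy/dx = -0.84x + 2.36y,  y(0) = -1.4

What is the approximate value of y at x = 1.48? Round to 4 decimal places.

-18.4164

Euler: y_{n+1} = y_n + h·f(x_n, y_n).
x=0.000000, y=-1.400000: f=-3.304000 → y ← -1.400000 + 0.37·(-3.304000) = -2.622480
x=0.370000, y=-2.622480: f=-6.499853 → y ← -2.622480 + 0.37·(-6.499853) = -5.027426
x=0.740000, y=-5.027426: f=-12.486324 → y ← -5.027426 + 0.37·(-12.486324) = -9.647366
x=1.110000, y=-9.647366: f=-23.700183 → y ← -9.647366 + 0.37·(-23.700183) = -18.416433
y(1.48) ≈ -18.4164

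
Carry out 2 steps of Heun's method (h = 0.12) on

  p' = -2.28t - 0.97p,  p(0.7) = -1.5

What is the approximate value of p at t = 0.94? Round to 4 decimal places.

-1.5921

Heun: k1 = f(t_n, p_n); k2 = f(t_n + h, p_n + h·k1); p_{n+1} = p_n + (h/2)·(k1 + k2).
t=0.700000, p=-1.500000:
  k1 = f(0.700000, -1.500000) = -0.141000
  k2 = f(0.820000, -1.516920) = -0.398188
  p ← -1.500000 + (0.12/2)·(-0.141000 + (-0.398188)) = -1.532351
t=0.820000, p=-1.532351:
  k1 = f(0.820000, -1.532351) = -0.383219
  k2 = f(0.940000, -1.578338) = -0.612213
  p ← -1.532351 + (0.12/2)·(-0.383219 + (-0.612213)) = -1.592077
p(0.94) ≈ -1.5921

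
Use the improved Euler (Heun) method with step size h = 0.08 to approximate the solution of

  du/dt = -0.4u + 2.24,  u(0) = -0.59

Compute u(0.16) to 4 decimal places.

-0.2063

Heun: k1 = f(t_n, u_n); k2 = f(t_n + h, u_n + h·k1); u_{n+1} = u_n + (h/2)·(k1 + k2).
t=0.000000, u=-0.590000:
  k1 = f(0.000000, -0.590000) = 2.476000
  k2 = f(0.080000, -0.391920) = 2.396768
  u ← -0.590000 + (0.08/2)·(2.476000 + 2.396768) = -0.395089
t=0.080000, u=-0.395089:
  k1 = f(0.080000, -0.395089) = 2.398036
  k2 = f(0.160000, -0.203246) = 2.321299
  u ← -0.395089 + (0.08/2)·(2.398036 + 2.321299) = -0.206316
u(0.16) ≈ -0.2063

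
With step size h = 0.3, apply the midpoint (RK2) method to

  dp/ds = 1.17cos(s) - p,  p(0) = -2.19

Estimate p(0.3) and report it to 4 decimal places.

Midpoint: k1 = f(s_n, p_n); k2 = f(s_n + h/2, p_n + (h/2)·k1); p_{n+1} = p_n + h·k2.
s=0.000000, p=-2.190000:
  k1 = f(0.000000, -2.190000) = 3.360000
  k2 = f(0.150000, -1.686000) = 2.842862
  p ← -2.190000 + 0.3·2.842862 = -1.337141
p(0.3) ≈ -1.3371

-1.3371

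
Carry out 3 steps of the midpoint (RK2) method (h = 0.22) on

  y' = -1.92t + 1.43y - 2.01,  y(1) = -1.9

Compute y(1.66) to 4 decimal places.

Midpoint: k1 = f(t_n, y_n); k2 = f(t_n + h/2, y_n + (h/2)·k1); y_{n+1} = y_n + h·k2.
t=1.000000, y=-1.900000:
  k1 = f(1.000000, -1.900000) = -6.647000
  k2 = f(1.110000, -2.631170) = -7.903773
  y ← -1.900000 + 0.22·(-7.903773) = -3.638830
t=1.220000, y=-3.638830:
  k1 = f(1.220000, -3.638830) = -9.555927
  k2 = f(1.330000, -4.689982) = -11.270274
  y ← -3.638830 + 0.22·(-11.270274) = -6.118290
t=1.440000, y=-6.118290:
  k1 = f(1.440000, -6.118290) = -13.523955
  k2 = f(1.550000, -7.605926) = -15.862473
  y ← -6.118290 + 0.22·(-15.862473) = -9.608035
y(1.66) ≈ -9.6080

-9.6080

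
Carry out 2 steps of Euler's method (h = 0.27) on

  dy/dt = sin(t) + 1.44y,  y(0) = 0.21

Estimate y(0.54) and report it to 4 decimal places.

Euler: y_{n+1} = y_n + h·f(t_n, y_n).
t=0.000000, y=0.210000: f=0.302400 → y ← 0.210000 + 0.27·0.302400 = 0.291648
t=0.270000, y=0.291648: f=0.686705 → y ← 0.291648 + 0.27·0.686705 = 0.477058
y(0.54) ≈ 0.4771

0.4771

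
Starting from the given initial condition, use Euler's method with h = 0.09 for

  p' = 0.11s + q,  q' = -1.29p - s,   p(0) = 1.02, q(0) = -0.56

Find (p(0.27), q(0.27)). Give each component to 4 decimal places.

Euler on (p,q): p_{n+1} = p_n + h·p', q_{n+1} = q_n + h·q'.
0.000000: (1.020000, -0.560000); f=(-0.560000, -1.315800) → (0.969600, -0.678422)
0.090000: (0.969600, -0.678422); f=(-0.668522, -1.340784) → (0.909433, -0.799093)
0.180000: (0.909433, -0.799093); f=(-0.779293, -1.353169) → (0.839297, -0.920878)
(p(0.27), q(0.27)) ≈ (0.8393, -0.9209)

0.8393, -0.9209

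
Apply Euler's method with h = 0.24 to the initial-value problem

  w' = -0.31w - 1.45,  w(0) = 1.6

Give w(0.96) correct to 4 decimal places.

Euler: w_{n+1} = w_n + h·f(t_n, w_n).
t=0.000000, w=1.600000: f=-1.946000 → w ← 1.600000 + 0.24·(-1.946000) = 1.132960
t=0.240000, w=1.132960: f=-1.801218 → w ← 1.132960 + 0.24·(-1.801218) = 0.700668
t=0.480000, w=0.700668: f=-1.667207 → w ← 0.700668 + 0.24·(-1.667207) = 0.300538
t=0.720000, w=0.300538: f=-1.543167 → w ← 0.300538 + 0.24·(-1.543167) = -0.069822
w(0.96) ≈ -0.0698

-0.0698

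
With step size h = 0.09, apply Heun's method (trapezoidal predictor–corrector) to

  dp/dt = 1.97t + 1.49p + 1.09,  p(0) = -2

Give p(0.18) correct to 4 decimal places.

Heun: k1 = f(t_n, p_n); k2 = f(t_n + h, p_n + h·k1); p_{n+1} = p_n + (h/2)·(k1 + k2).
t=0.000000, p=-2.000000:
  k1 = f(0.000000, -2.000000) = -1.890000
  k2 = f(0.090000, -2.170100) = -1.966149
  p ← -2.000000 + (0.09/2)·(-1.890000 + (-1.966149)) = -2.173527
t=0.090000, p=-2.173527:
  k1 = f(0.090000, -2.173527) = -1.971255
  k2 = f(0.180000, -2.350940) = -2.058300
  p ← -2.173527 + (0.09/2)·(-1.971255 + (-2.058300)) = -2.354857
p(0.18) ≈ -2.3549

-2.3549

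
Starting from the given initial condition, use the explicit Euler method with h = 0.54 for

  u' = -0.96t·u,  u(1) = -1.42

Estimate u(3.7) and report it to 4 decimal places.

0.0025

Euler: u_{n+1} = u_n + h·f(t_n, u_n).
t=1.000000, u=-1.420000: f=1.363200 → u ← -1.420000 + 0.54·1.363200 = -0.683872
t=1.540000, u=-0.683872: f=1.011036 → u ← -0.683872 + 0.54·1.011036 = -0.137912
t=2.080000, u=-0.137912: f=0.275383 → u ← -0.137912 + 0.54·0.275383 = 0.010795
t=2.620000, u=0.010795: f=-0.027151 → u ← 0.010795 + 0.54·(-0.027151) = -0.003867
t=3.160000, u=-0.003867: f=0.011730 → u ← -0.003867 + 0.54·0.011730 = 0.002468
u(3.7) ≈ 0.0025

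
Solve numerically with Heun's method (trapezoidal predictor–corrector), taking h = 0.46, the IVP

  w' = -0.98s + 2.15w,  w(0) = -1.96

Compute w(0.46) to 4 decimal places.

-4.9607

Heun: k1 = f(s_n, w_n); k2 = f(s_n + h, w_n + h·k1); w_{n+1} = w_n + (h/2)·(k1 + k2).
s=0.000000, w=-1.960000:
  k1 = f(0.000000, -1.960000) = -4.214000
  k2 = f(0.460000, -3.898440) = -8.832446
  w ← -1.960000 + (0.46/2)·(-4.214000 + (-8.832446)) = -4.960683
w(0.46) ≈ -4.9607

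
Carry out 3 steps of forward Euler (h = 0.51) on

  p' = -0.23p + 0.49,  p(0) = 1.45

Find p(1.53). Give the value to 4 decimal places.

1.6625

Euler: p_{n+1} = p_n + h·f(s_n, p_n).
s=0.000000, p=1.450000: f=0.156500 → p ← 1.450000 + 0.51·0.156500 = 1.529815
s=0.510000, p=1.529815: f=0.138143 → p ← 1.529815 + 0.51·0.138143 = 1.600268
s=1.020000, p=1.600268: f=0.121938 → p ← 1.600268 + 0.51·0.121938 = 1.662456
p(1.53) ≈ 1.6625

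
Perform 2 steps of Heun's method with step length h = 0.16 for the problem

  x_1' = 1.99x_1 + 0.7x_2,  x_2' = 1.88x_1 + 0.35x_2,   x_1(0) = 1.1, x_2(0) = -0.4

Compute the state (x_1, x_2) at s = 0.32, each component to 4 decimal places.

2.0343, 0.4857

Heun on (x_1,x_2): k1 = f(s_n, state_n); k2 = f(s_n + h, state_n + h·k1); state_{n+1} = state_n + (h/2)·(k1 + k2).
0.000000: (1.100000, -0.400000)
  k1 = (1.909000, 1.928000)
  predictor → (1.405440, -0.091520)
  k2 = (2.732762, 2.610195)
  → (1.471341, -0.036944)
0.160000: (1.471341, -0.036944)
  k1 = (2.902107, 2.753190)
  predictor → (1.935678, 0.403566)
  k2 = (4.134496, 3.780323)
  → (2.034269, 0.485737)
(x_1(0.32), x_2(0.32)) ≈ (2.0343, 0.4857)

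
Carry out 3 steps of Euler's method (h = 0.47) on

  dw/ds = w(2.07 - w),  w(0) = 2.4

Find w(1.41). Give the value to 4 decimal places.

2.0699

Euler: w_{n+1} = w_n + h·f(s_n, w_n).
s=0.000000, w=2.400000: f=-0.792000 → w ← 2.400000 + 0.47·(-0.792000) = 2.027760
s=0.470000, w=2.027760: f=0.085653 → w ← 2.027760 + 0.47·0.085653 = 2.068017
s=0.940000, w=2.068017: f=0.004101 → w ← 2.068017 + 0.47·0.004101 = 2.069944
w(1.41) ≈ 2.0699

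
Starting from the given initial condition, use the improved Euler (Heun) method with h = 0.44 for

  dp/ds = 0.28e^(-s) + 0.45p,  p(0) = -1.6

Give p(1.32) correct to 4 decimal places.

-2.5840

Heun: k1 = f(s_n, p_n); k2 = f(s_n + h, p_n + h·k1); p_{n+1} = p_n + (h/2)·(k1 + k2).
s=0.000000, p=-1.600000:
  k1 = f(0.000000, -1.600000) = -0.440000
  k2 = f(0.440000, -1.793600) = -0.626790
  p ← -1.600000 + (0.44/2)·(-0.440000 + (-0.626790)) = -1.834694
s=0.440000, p=-1.834694:
  k1 = f(0.440000, -1.834694) = -0.645282
  k2 = f(0.880000, -2.118618) = -0.837239
  p ← -1.834694 + (0.44/2)·(-0.645282 + (-0.837239)) = -2.160848
s=0.880000, p=-2.160848:
  k1 = f(0.880000, -2.160848) = -0.856243
  k2 = f(1.320000, -2.537595) = -1.067120
  p ← -2.160848 + (0.44/2)·(-0.856243 + (-1.067120)) = -2.583988
p(1.32) ≈ -2.5840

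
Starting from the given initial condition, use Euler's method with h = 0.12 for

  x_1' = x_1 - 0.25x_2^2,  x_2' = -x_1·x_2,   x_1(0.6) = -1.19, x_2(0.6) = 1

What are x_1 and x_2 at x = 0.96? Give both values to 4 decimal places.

-1.8064, 1.5795

Euler on (x_1,x_2): x_1_{n+1} = x_1_n + h·x_1', x_2_{n+1} = x_2_n + h·x_2'.
0.600000: (-1.190000, 1.000000); f=(-1.440000, 1.190000) → (-1.362800, 1.142800)
0.720000: (-1.362800, 1.142800); f=(-1.689298, 1.557408) → (-1.565516, 1.329689)
0.840000: (-1.565516, 1.329689); f=(-2.007534, 2.081649) → (-1.806420, 1.579487)
(x_1(0.96), x_2(0.96)) ≈ (-1.8064, 1.5795)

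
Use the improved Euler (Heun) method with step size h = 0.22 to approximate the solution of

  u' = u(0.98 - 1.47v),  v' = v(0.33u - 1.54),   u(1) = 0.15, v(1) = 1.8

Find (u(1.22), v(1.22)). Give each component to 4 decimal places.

0.1142, 1.3041

Heun on (u,v): k1 = f(x_n, state_n); k2 = f(x_n + h, state_n + h·k1); state_{n+1} = state_n + (h/2)·(k1 + k2).
1.000000: (0.150000, 1.800000)
  k1 = (-0.249900, -2.682900)
  predictor → (0.095022, 1.209762)
  k2 = (-0.075861, -1.825099)
  → (0.114166, 1.304120)
(u(1.22), v(1.22)) ≈ (0.1142, 1.3041)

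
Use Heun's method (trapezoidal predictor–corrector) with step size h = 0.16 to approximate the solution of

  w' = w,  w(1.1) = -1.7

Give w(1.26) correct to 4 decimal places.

Heun: k1 = f(t_n, w_n); k2 = f(t_n + h, w_n + h·k1); w_{n+1} = w_n + (h/2)·(k1 + k2).
t=1.100000, w=-1.700000:
  k1 = f(1.100000, -1.700000) = -1.700000
  k2 = f(1.260000, -1.972000) = -1.972000
  w ← -1.700000 + (0.16/2)·(-1.700000 + (-1.972000)) = -1.993760
w(1.26) ≈ -1.9938

-1.9938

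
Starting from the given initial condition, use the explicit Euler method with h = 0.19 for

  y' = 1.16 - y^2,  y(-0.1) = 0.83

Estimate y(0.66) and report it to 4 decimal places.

1.0412

Euler: y_{n+1} = y_n + h·f(x_n, y_n).
x=-0.100000, y=0.830000: f=0.471100 → y ← 0.830000 + 0.19·0.471100 = 0.919509
x=0.090000, y=0.919509: f=0.314503 → y ← 0.919509 + 0.19·0.314503 = 0.979265
x=0.280000, y=0.979265: f=0.201041 → y ← 0.979265 + 0.19·0.201041 = 1.017462
x=0.470000, y=1.017462: f=0.124770 → y ← 1.017462 + 0.19·0.124770 = 1.041169
y(0.66) ≈ 1.0412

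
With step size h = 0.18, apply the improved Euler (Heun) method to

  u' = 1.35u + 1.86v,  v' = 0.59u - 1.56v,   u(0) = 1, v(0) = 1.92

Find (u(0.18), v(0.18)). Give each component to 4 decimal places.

1.9210, 1.5949

Heun on (u,v): k1 = f(s_n, state_n); k2 = f(s_n + h, state_n + h·k1); state_{n+1} = state_n + (h/2)·(k1 + k2).
0.000000: (1.000000, 1.920000)
  k1 = (4.921200, -2.405200)
  predictor → (1.885816, 1.487064)
  k2 = (5.311791, -1.207188)
  → (1.920969, 1.594885)
(u(0.18), v(0.18)) ≈ (1.9210, 1.5949)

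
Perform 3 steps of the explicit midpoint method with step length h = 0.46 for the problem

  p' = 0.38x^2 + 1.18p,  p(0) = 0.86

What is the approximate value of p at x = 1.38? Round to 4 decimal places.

Midpoint: k1 = f(x_n, p_n); k2 = f(x_n + h/2, p_n + (h/2)·k1); p_{n+1} = p_n + h·k2.
x=0.000000, p=0.860000:
  k1 = f(0.000000, 0.860000) = 1.014800
  k2 = f(0.230000, 1.093404) = 1.310319
  p ← 0.860000 + 0.46·1.310319 = 1.462747
x=0.460000, p=1.462747:
  k1 = f(0.460000, 1.462747) = 1.806449
  k2 = f(0.690000, 1.878230) = 2.397229
  p ← 1.462747 + 0.46·2.397229 = 2.565472
x=0.920000, p=2.565472:
  k1 = f(0.920000, 2.565472) = 3.348889
  k2 = f(1.150000, 3.335717) = 4.438696
  p ← 2.565472 + 0.46·4.438696 = 4.607272
p(1.38) ≈ 4.6073

4.6073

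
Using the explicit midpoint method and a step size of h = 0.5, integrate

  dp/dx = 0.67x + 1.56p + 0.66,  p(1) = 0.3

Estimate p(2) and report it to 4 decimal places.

4.6452

Midpoint: k1 = f(x_n, p_n); k2 = f(x_n + h/2, p_n + (h/2)·k1); p_{n+1} = p_n + h·k2.
x=1.000000, p=0.300000:
  k1 = f(1.000000, 0.300000) = 1.798000
  k2 = f(1.250000, 0.749500) = 2.666720
  p ← 0.300000 + 0.5·2.666720 = 1.633360
x=1.500000, p=1.633360:
  k1 = f(1.500000, 1.633360) = 4.213042
  k2 = f(1.750000, 2.686620) = 6.023628
  p ← 1.633360 + 0.5·6.023628 = 4.645174
p(2) ≈ 4.6452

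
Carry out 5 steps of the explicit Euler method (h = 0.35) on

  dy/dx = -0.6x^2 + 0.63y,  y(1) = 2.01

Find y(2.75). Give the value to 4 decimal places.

1.0910

Euler: y_{n+1} = y_n + h·f(x_n, y_n).
x=1.000000, y=2.010000: f=0.666300 → y ← 2.010000 + 0.35·0.666300 = 2.243205
x=1.350000, y=2.243205: f=0.319719 → y ← 2.243205 + 0.35·0.319719 = 2.355107
x=1.700000, y=2.355107: f=-0.250283 → y ← 2.355107 + 0.35·(-0.250283) = 2.267508
x=2.050000, y=2.267508: f=-1.092970 → y ← 2.267508 + 0.35·(-1.092970) = 1.884968
x=2.400000, y=1.884968: f=-2.268470 → y ← 1.884968 + 0.35·(-2.268470) = 1.091004
y(2.75) ≈ 1.0910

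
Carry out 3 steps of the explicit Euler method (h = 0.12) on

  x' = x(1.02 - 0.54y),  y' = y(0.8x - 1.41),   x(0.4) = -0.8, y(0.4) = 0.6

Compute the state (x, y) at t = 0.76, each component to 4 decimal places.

Euler on (x,y): x_{n+1} = x_n + h·x', y_{n+1} = y_n + h·y'.
0.400000: (-0.800000, 0.600000); f=(-0.556800, -1.230000) → (-0.866816, 0.452400)
0.520000: (-0.866816, 0.452400); f=(-0.672393, -0.951602) → (-0.947503, 0.338208)
0.640000: (-0.947503, 0.338208); f=(-0.793409, -0.733235) → (-1.042712, 0.250220)
(x(0.76), y(0.76)) ≈ (-1.0427, 0.2502)

-1.0427, 0.2502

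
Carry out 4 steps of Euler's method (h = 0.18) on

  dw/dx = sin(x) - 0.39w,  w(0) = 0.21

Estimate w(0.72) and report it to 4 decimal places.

Euler: w_{n+1} = w_n + h·f(x_n, w_n).
x=0.000000, w=0.210000: f=-0.081900 → w ← 0.210000 + 0.18·(-0.081900) = 0.195258
x=0.180000, w=0.195258: f=0.102879 → w ← 0.195258 + 0.18·0.102879 = 0.213776
x=0.360000, w=0.213776: f=0.268902 → w ← 0.213776 + 0.18·0.268902 = 0.262178
x=0.540000, w=0.262178: f=0.411886 → w ← 0.262178 + 0.18·0.411886 = 0.336318
w(0.72) ≈ 0.3363

0.3363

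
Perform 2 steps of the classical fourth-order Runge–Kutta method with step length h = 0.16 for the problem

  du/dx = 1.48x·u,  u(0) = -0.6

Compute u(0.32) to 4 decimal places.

-0.6472

RK4: k1 = f(x_n, u_n); k2 = f(x_n + h/2, u_n + (h/2)·k1); k3 = f(x_n + h/2, u_n + (h/2)·k2); k4 = f(x_n + h, u_n + h·k3); u_{n+1} = u_n + (h/6)·(k1 + 2k2 + 2k3 + k4).
x=0.000000, u=-0.600000:
  k1 = f(0.000000, -0.600000) = 0.000000
  k2 = f(0.080000, -0.600000) = -0.071040
  k3 = f(0.080000, -0.605683) = -0.071713
  k4 = f(0.160000, -0.611474) = -0.144797
  u ← -0.600000 + (0.16/6)·(k1 + 2k2 + 2k3 + k4) = -0.611475
x=0.160000, u=-0.611475:
  k1 = f(0.160000, -0.611475) = -0.144797
  k2 = f(0.240000, -0.623059) = -0.221310
  k3 = f(0.240000, -0.629180) = -0.223485
  k4 = f(0.320000, -0.647232) = -0.306529
  u ← -0.611475 + (0.16/6)·(k1 + 2k2 + 2k3 + k4) = -0.647233
u(0.32) ≈ -0.6472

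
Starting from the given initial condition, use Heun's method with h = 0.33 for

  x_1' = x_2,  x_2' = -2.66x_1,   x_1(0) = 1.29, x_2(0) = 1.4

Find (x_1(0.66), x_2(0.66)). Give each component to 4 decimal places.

1.3599, -1.3184

Heun on (x_1,x_2): k1 = f(x_n, state_n); k2 = f(x_n + h, state_n + h·k1); state_{n+1} = state_n + (h/2)·(k1 + k2).
0.000000: (1.290000, 1.400000)
  k1 = (1.400000, -3.431400)
  predictor → (1.752000, 0.267638)
  k2 = (0.267638, -4.660320)
  → (1.565160, 0.064866)
0.330000: (1.565160, 0.064866)
  k1 = (0.064866, -4.163326)
  predictor → (1.586566, -1.309031)
  k2 = (-1.309031, -4.220266)
  → (1.359873, -1.318427)
(x_1(0.66), x_2(0.66)) ≈ (1.3599, -1.3184)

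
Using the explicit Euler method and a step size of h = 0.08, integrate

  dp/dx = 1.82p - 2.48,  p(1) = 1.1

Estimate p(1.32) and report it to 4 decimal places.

Euler: p_{n+1} = p_n + h·f(x_n, p_n).
x=1.000000, p=1.100000: f=-0.478000 → p ← 1.100000 + 0.08·(-0.478000) = 1.061760
x=1.080000, p=1.061760: f=-0.547597 → p ← 1.061760 + 0.08·(-0.547597) = 1.017952
x=1.160000, p=1.017952: f=-0.627327 → p ← 1.017952 + 0.08·(-0.627327) = 0.967766
x=1.240000, p=0.967766: f=-0.718666 → p ← 0.967766 + 0.08·(-0.718666) = 0.910273
p(1.32) ≈ 0.9103

0.9103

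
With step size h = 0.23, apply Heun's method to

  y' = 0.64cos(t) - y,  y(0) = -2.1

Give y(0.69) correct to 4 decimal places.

-0.7755

Heun: k1 = f(t_n, y_n); k2 = f(t_n + h, y_n + h·k1); y_{n+1} = y_n + (h/2)·(k1 + k2).
t=0.000000, y=-2.100000:
  k1 = f(0.000000, -2.100000) = 2.740000
  k2 = f(0.230000, -1.469800) = 2.092946
  y ← -2.100000 + (0.23/2)·(2.740000 + 2.092946) = -1.544211
t=0.230000, y=-1.544211:
  k1 = f(0.230000, -1.544211) = 2.167358
  k2 = f(0.460000, -1.045719) = 1.619192
  y ← -1.544211 + (0.23/2)·(2.167358 + 1.619192) = -1.108758
t=0.460000, y=-1.108758:
  k1 = f(0.460000, -1.108758) = 1.682231
  k2 = f(0.690000, -0.721845) = 1.215442
  y ← -1.108758 + (0.23/2)·(1.682231 + 1.215442) = -0.775525
y(0.69) ≈ -0.7755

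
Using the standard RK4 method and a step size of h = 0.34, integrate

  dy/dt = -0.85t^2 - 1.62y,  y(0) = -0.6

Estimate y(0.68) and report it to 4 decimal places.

-0.2689

RK4: k1 = f(t_n, y_n); k2 = f(t_n + h/2, y_n + (h/2)·k1); k3 = f(t_n + h/2, y_n + (h/2)·k2); k4 = f(t_n + h, y_n + h·k3); y_{n+1} = y_n + (h/6)·(k1 + 2k2 + 2k3 + k4).
t=0.000000, y=-0.600000:
  k1 = f(0.000000, -0.600000) = 0.972000
  k2 = f(0.170000, -0.434760) = 0.679746
  k3 = f(0.170000, -0.484443) = 0.760233
  k4 = f(0.340000, -0.341521) = 0.455004
  y ← -0.600000 + (0.34/6)·(k1 + 2k2 + 2k3 + k4) = -0.355939
t=0.340000, y=-0.355939:
  k1 = f(0.340000, -0.355939) = 0.478361
  k2 = f(0.510000, -0.274617) = 0.223795
  k3 = f(0.510000, -0.317894) = 0.293903
  k4 = f(0.680000, -0.256012) = 0.021699
  y ← -0.355939 + (0.34/6)·(k1 + 2k2 + 2k3 + k4) = -0.268930
y(0.68) ≈ -0.2689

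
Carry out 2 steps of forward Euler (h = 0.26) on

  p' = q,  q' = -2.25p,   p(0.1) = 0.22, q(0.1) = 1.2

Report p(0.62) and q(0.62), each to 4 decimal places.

0.8105, 0.7601

Euler on (p,q): p_{n+1} = p_n + h·p', q_{n+1} = q_n + h·q'.
0.100000: (0.220000, 1.200000); f=(1.200000, -0.495000) → (0.532000, 1.071300)
0.360000: (0.532000, 1.071300); f=(1.071300, -1.197000) → (0.810538, 0.760080)
(p(0.62), q(0.62)) ≈ (0.8105, 0.7601)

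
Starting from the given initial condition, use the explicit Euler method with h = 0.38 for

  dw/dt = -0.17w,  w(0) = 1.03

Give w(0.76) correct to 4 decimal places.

Euler: w_{n+1} = w_n + h·f(t_n, w_n).
t=0.000000, w=1.030000: f=-0.175100 → w ← 1.030000 + 0.38·(-0.175100) = 0.963462
t=0.380000, w=0.963462: f=-0.163789 → w ← 0.963462 + 0.38·(-0.163789) = 0.901222
w(0.76) ≈ 0.9012

0.9012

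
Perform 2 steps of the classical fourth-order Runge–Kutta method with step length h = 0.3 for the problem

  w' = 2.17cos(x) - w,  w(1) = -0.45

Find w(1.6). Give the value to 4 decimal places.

RK4: k1 = f(x_n, w_n); k2 = f(x_n + h/2, w_n + (h/2)·k1); k3 = f(x_n + h/2, w_n + (h/2)·k2); k4 = f(x_n + h, w_n + h·k3); w_{n+1} = w_n + (h/6)·(k1 + 2k2 + 2k3 + k4).
x=1.000000, w=-0.450000:
  k1 = f(1.000000, -0.450000) = 1.622456
  k2 = f(1.150000, -0.206632) = 1.093049
  k3 = f(1.150000, -0.286043) = 1.172460
  k4 = f(1.300000, -0.098262) = 0.678734
  w ← -0.450000 + (0.3/6)·(k1 + 2k2 + 2k3 + k4) = -0.108390
x=1.300000, w=-0.108390:
  k1 = f(1.300000, -0.108390) = 0.688862
  k2 = f(1.450000, -0.005060) = 0.266551
  k3 = f(1.450000, -0.068407) = 0.329898
  k4 = f(1.600000, -0.009420) = -0.053943
  w ← -0.108390 + (0.3/6)·(k1 + 2k2 + 2k3 + k4) = -0.016999
w(1.6) ≈ -0.0170

-0.0170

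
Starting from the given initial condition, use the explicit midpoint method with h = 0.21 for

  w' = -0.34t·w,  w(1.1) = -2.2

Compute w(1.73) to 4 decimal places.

Midpoint: k1 = f(t_n, w_n); k2 = f(t_n + h/2, w_n + (h/2)·k1); w_{n+1} = w_n + h·k2.
t=1.100000, w=-2.200000:
  k1 = f(1.100000, -2.200000) = 0.822800
  k2 = f(1.205000, -2.113606) = 0.865944
  w ← -2.200000 + 0.21·0.865944 = -2.018152
t=1.310000, w=-2.018152:
  k1 = f(1.310000, -2.018152) = 0.898885
  k2 = f(1.415000, -1.923769) = 0.925525
  w ← -2.018152 + 0.21·0.925525 = -1.823791
t=1.520000, w=-1.823791:
  k1 = f(1.520000, -1.823791) = 0.942535
  k2 = f(1.625000, -1.724825) = 0.952966
  w ← -1.823791 + 0.21·0.952966 = -1.623669
w(1.73) ≈ -1.6237

-1.6237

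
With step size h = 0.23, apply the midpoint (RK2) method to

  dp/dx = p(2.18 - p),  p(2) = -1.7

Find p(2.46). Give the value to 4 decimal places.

Midpoint: k1 = f(x_n, p_n); k2 = f(x_n + h/2, p_n + (h/2)·k1); p_{n+1} = p_n + h·k2.
x=2.000000, p=-1.700000:
  k1 = f(2.000000, -1.700000) = -6.596000
  k2 = f(2.115000, -2.458540) = -11.404036
  p ← -1.700000 + 0.23·(-11.404036) = -4.322928
x=2.230000, p=-4.322928:
  k1 = f(2.230000, -4.322928) = -28.111693
  k2 = f(2.345000, -7.555773) = -73.561291
  p ← -4.322928 + 0.23·(-73.561291) = -21.242025
p(2.46) ≈ -21.2420

-21.2420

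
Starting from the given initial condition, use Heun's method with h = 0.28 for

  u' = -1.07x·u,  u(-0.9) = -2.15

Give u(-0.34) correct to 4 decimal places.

-3.1062

Heun: k1 = f(x_n, u_n); k2 = f(x_n + h, u_n + h·k1); u_{n+1} = u_n + (h/2)·(k1 + k2).
x=-0.900000, u=-2.150000:
  k1 = f(-0.900000, -2.150000) = -2.070450
  k2 = f(-0.620000, -2.729726) = -1.810900
  u ← -2.150000 + (0.28/2)·(-2.070450 + (-1.810900)) = -2.693389
x=-0.620000, u=-2.693389:
  k1 = f(-0.620000, -2.693389) = -1.786794
  k2 = f(-0.340000, -3.193691) = -1.161865
  u ← -2.693389 + (0.28/2)·(-1.786794 + (-1.161865)) = -3.106201
u(-0.34) ≈ -3.1062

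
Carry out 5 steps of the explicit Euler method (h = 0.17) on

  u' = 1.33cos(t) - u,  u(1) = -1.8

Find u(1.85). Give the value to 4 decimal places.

Euler: u_{n+1} = u_n + h·f(t_n, u_n).
t=1.000000, u=-1.800000: f=2.518602 → u ← -1.800000 + 0.17·2.518602 = -1.371838
t=1.170000, u=-1.371838: f=1.890739 → u ← -1.371838 + 0.17·1.890739 = -1.050412
t=1.340000, u=-1.050412: f=1.354653 → u ← -1.050412 + 0.17·1.354653 = -0.820121
t=1.510000, u=-0.820121: f=0.900930 → u ← -0.820121 + 0.17·0.900930 = -0.666963
t=1.680000, u=-0.666963: f=0.522010 → u ← -0.666963 + 0.17·0.522010 = -0.578221
u(1.85) ≈ -0.5782

-0.5782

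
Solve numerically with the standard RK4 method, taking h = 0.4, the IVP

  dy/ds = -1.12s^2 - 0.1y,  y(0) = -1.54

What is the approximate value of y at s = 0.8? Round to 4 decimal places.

RK4: k1 = f(s_n, y_n); k2 = f(s_n + h/2, y_n + (h/2)·k1); k3 = f(s_n + h/2, y_n + (h/2)·k2); k4 = f(s_n + h, y_n + h·k3); y_{n+1} = y_n + (h/6)·(k1 + 2k2 + 2k3 + k4).
s=0.000000, y=-1.540000:
  k1 = f(0.000000, -1.540000) = 0.154000
  k2 = f(0.200000, -1.509200) = 0.106120
  k3 = f(0.200000, -1.518776) = 0.107078
  k4 = f(0.400000, -1.497169) = -0.029483
  y ← -1.540000 + (0.4/6)·(k1 + 2k2 + 2k3 + k4) = -1.503273
s=0.400000, y=-1.503273:
  k1 = f(0.400000, -1.503273) = -0.028873
  k2 = f(0.600000, -1.509047) = -0.252295
  k3 = f(0.600000, -1.553732) = -0.247827
  k4 = f(0.800000, -1.602403) = -0.556560
  y ← -1.503273 + (0.4/6)·(k1 + 2k2 + 2k3 + k4) = -1.608984
y(0.8) ≈ -1.6090

-1.6090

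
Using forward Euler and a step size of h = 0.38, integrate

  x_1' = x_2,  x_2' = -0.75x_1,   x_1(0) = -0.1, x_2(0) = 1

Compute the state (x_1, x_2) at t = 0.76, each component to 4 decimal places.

Euler on (x_1,x_2): x_1_{n+1} = x_1_n + h·x_1', x_2_{n+1} = x_2_n + h·x_2'.
0.000000: (-0.100000, 1.000000); f=(1.000000, 0.075000) → (0.280000, 1.028500)
0.380000: (0.280000, 1.028500); f=(1.028500, -0.210000) → (0.670830, 0.948700)
(x_1(0.76), x_2(0.76)) ≈ (0.6708, 0.9487)

0.6708, 0.9487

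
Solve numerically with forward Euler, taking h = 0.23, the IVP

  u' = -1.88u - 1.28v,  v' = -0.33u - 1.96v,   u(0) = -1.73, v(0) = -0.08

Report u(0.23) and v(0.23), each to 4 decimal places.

-0.9584, 0.0874

Euler on (u,v): u_{n+1} = u_n + h·u', v_{n+1} = v_n + h·v'.
0.000000: (-1.730000, -0.080000); f=(3.354800, 0.727700) → (-0.958396, 0.087371)
(u(0.23), v(0.23)) ≈ (-0.9584, 0.0874)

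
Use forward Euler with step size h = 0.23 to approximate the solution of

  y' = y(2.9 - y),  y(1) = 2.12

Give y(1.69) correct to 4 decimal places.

Euler: y_{n+1} = y_n + h·f(t_n, y_n).
t=1.000000, y=2.120000: f=1.653600 → y ← 2.120000 + 0.23·1.653600 = 2.500328
t=1.230000, y=2.500328: f=0.999311 → y ← 2.500328 + 0.23·0.999311 = 2.730170
t=1.460000, y=2.730170: f=0.463666 → y ← 2.730170 + 0.23·0.463666 = 2.836813
y(1.69) ≈ 2.8368

2.8368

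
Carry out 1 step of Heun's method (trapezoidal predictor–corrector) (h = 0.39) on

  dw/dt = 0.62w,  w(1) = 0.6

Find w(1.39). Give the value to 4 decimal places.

Heun: k1 = f(t_n, w_n); k2 = f(t_n + h, w_n + h·k1); w_{n+1} = w_n + (h/2)·(k1 + k2).
t=1.000000, w=0.600000:
  k1 = f(1.000000, 0.600000) = 0.372000
  k2 = f(1.390000, 0.745080) = 0.461950
  w ← 0.600000 + (0.39/2)·(0.372000 + 0.461950) = 0.762620
w(1.39) ≈ 0.7626

0.7626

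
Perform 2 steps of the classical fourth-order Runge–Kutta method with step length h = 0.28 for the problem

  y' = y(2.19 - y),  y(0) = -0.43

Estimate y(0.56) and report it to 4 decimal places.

RK4: k1 = f(s_n, y_n); k2 = f(s_n + h/2, y_n + (h/2)·k1); k3 = f(s_n + h/2, y_n + (h/2)·k2); k4 = f(s_n + h, y_n + h·k3); y_{n+1} = y_n + (h/6)·(k1 + 2k2 + 2k3 + k4).
s=0.000000, y=-0.430000:
  k1 = f(0.000000, -0.430000) = -1.126600
  k2 = f(0.140000, -0.587724) = -1.632535
  k3 = f(0.140000, -0.658555) = -1.875930
  k4 = f(0.280000, -0.955260) = -3.004542
  y ← -0.430000 + (0.28/6)·(k1 + 2k2 + 2k3 + k4) = -0.950243
s=0.280000, y=-0.950243:
  k1 = f(0.280000, -0.950243) = -2.983995
  k2 = f(0.420000, -1.368003) = -4.867357
  k3 = f(0.420000, -1.631673) = -6.235723
  k4 = f(0.560000, -2.696246) = -13.174520
  y ← -0.950243 + (0.28/6)·(k1 + 2k2 + 2k3 + k4) = -2.740595
y(0.56) ≈ -2.7406

-2.7406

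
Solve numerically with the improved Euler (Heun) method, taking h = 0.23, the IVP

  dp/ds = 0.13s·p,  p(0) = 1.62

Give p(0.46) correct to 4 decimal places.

Heun: k1 = f(s_n, p_n); k2 = f(s_n + h, p_n + h·k1); p_{n+1} = p_n + (h/2)·(k1 + k2).
s=0.000000, p=1.620000:
  k1 = f(0.000000, 1.620000) = 0.000000
  k2 = f(0.230000, 1.620000) = 0.048438
  p ← 1.620000 + (0.23/2)·(0.000000 + 0.048438) = 1.625570
s=0.230000, p=1.625570:
  k1 = f(0.230000, 1.625570) = 0.048605
  k2 = f(0.460000, 1.636749) = 0.097878
  p ← 1.625570 + (0.23/2)·(0.048605 + 0.097878) = 1.642416
p(0.46) ≈ 1.6424

1.6424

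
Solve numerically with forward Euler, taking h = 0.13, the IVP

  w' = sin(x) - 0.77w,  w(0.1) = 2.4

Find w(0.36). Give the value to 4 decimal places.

1.9849

Euler: w_{n+1} = w_n + h·f(x_n, w_n).
x=0.100000, w=2.400000: f=-1.748167 → w ← 2.400000 + 0.13·(-1.748167) = 2.172738
x=0.230000, w=2.172738: f=-1.445031 → w ← 2.172738 + 0.13·(-1.445031) = 1.984884
w(0.36) ≈ 1.9849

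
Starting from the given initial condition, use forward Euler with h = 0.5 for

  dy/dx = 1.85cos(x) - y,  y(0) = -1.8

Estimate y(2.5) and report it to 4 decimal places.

Euler: y_{n+1} = y_n + h·f(x_n, y_n).
x=0.000000, y=-1.800000: f=3.650000 → y ← -1.800000 + 0.5·3.650000 = 0.025000
x=0.500000, y=0.025000: f=1.598528 → y ← 0.025000 + 0.5·1.598528 = 0.824264
x=1.000000, y=0.824264: f=0.175295 → y ← 0.824264 + 0.5·0.175295 = 0.911912
x=1.500000, y=0.911912: f=-0.781048 → y ← 0.911912 + 0.5·(-0.781048) = 0.521388
x=2.000000, y=0.521388: f=-1.291259 → y ← 0.521388 + 0.5·(-1.291259) = -0.124242
y(2.5) ≈ -0.1242

-0.1242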